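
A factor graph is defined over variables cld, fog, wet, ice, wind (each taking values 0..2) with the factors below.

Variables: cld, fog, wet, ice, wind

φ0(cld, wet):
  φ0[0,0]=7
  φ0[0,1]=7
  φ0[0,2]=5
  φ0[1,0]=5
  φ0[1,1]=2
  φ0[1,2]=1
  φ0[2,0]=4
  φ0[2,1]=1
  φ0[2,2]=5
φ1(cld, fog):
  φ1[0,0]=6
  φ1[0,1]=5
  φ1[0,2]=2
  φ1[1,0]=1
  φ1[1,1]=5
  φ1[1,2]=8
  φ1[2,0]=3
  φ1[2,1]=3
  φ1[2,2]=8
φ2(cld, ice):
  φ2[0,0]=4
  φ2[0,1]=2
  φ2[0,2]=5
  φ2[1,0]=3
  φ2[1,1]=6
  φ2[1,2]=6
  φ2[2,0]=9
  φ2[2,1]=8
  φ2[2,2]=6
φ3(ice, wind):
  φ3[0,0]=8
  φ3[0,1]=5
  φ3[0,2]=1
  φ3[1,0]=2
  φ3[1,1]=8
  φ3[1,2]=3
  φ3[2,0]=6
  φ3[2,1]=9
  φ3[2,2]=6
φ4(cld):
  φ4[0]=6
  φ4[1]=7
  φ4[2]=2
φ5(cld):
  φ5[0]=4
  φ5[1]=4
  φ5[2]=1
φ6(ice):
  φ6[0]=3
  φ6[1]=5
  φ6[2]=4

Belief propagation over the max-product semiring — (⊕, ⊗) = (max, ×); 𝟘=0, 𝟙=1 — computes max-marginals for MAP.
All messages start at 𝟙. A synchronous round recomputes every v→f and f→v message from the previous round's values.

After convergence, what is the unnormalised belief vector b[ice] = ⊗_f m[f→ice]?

init: all messages = 𝟙 over 3 values
r1 m[φ0→cld] = [7, 5, 5]
r1 m[φ0→wet] = [7, 7, 5]
r1 m[φ1→cld] = [6, 8, 8]
r1 m[φ1→fog] = [6, 5, 8]
r1 m[φ2→cld] = [5, 6, 9]
r1 m[φ2→ice] = [9, 8, 6]
r1 m[φ3→ice] = [8, 8, 9]
r1 m[φ3→wind] = [8, 9, 6]
r1 m[φ4→cld] = [6, 7, 2]
r1 m[φ5→cld] = [4, 4, 1]
r1 m[φ6→ice] = [3, 5, 4]
r1 m[cld→φ0] = [1, 1, 1]
r1 m[cld→φ1] = [1, 1, 1]
r1 m[cld→φ2] = [1, 1, 1]
r1 m[cld→φ4] = [1, 1, 1]
r1 m[cld→φ5] = [1, 1, 1]
r1 m[fog→φ1] = [1, 1, 1]
r1 m[wet→φ0] = [1, 1, 1]
r1 m[ice→φ2] = [1, 1, 1]
r1 m[ice→φ3] = [1, 1, 1]
r1 m[ice→φ6] = [1, 1, 1]
r1 m[wind→φ3] = [1, 1, 1]
r2 m[φ0→cld] = [7, 5, 5]
r2 m[φ0→wet] = [7, 7, 5]
r2 m[φ1→cld] = [6, 8, 8]
r2 m[φ1→fog] = [6, 5, 8]
r2 m[φ2→cld] = [5, 6, 9]
r2 m[φ2→ice] = [9, 8, 6]
r2 m[φ3→ice] = [8, 8, 9]
r2 m[φ3→wind] = [8, 9, 6]
r2 m[φ4→cld] = [6, 7, 2]
r2 m[φ5→cld] = [4, 4, 1]
r2 m[φ6→ice] = [3, 5, 4]
r2 m[cld→φ0] = [720, 1344, 144]
r2 m[cld→φ1] = [840, 840, 90]
r2 m[cld→φ2] = [1008, 1120, 80]
r2 m[cld→φ4] = [840, 960, 360]
r2 m[cld→φ5] = [1260, 1680, 720]
r2 m[fog→φ1] = [1, 1, 1]
r2 m[wet→φ0] = [1, 1, 1]
r2 m[ice→φ2] = [24, 40, 36]
r2 m[ice→φ3] = [27, 40, 24]
r2 m[ice→φ6] = [72, 64, 54]
r2 m[wind→φ3] = [1, 1, 1]
r3 m[φ0→cld] = [7, 5, 5]
r3 m[φ0→wet] = [6720, 5040, 3600]
r3 m[φ1→cld] = [6, 8, 8]
r3 m[φ1→fog] = [5040, 4200, 6720]
r3 m[φ2→cld] = [180, 240, 320]
r3 m[φ2→ice] = [4032, 6720, 6720]
r3 m[φ3→ice] = [8, 8, 9]
r3 m[φ3→wind] = [216, 320, 144]
r3 m[φ4→cld] = [6, 7, 2]
r3 m[φ5→cld] = [4, 4, 1]
r3 m[φ6→ice] = [3, 5, 4]
r3 m[cld→φ0] = [720, 1344, 144]
r3 m[cld→φ1] = [840, 840, 90]
r3 m[cld→φ2] = [1008, 1120, 80]
r3 m[cld→φ4] = [840, 960, 360]
r3 m[cld→φ5] = [1260, 1680, 720]
r3 m[fog→φ1] = [1, 1, 1]
r3 m[wet→φ0] = [1, 1, 1]
r3 m[ice→φ2] = [24, 40, 36]
r3 m[ice→φ3] = [27, 40, 24]
r3 m[ice→φ6] = [72, 64, 54]
r3 m[wind→φ3] = [1, 1, 1]
r4 m[φ0→cld] = [7, 5, 5]
r4 m[φ0→wet] = [6720, 5040, 3600]
r4 m[φ1→cld] = [6, 8, 8]
r4 m[φ1→fog] = [5040, 4200, 6720]
r4 m[φ2→cld] = [180, 240, 320]
r4 m[φ2→ice] = [4032, 6720, 6720]
r4 m[φ3→ice] = [8, 8, 9]
r4 m[φ3→wind] = [216, 320, 144]
r4 m[φ4→cld] = [6, 7, 2]
r4 m[φ5→cld] = [4, 4, 1]
r4 m[φ6→ice] = [3, 5, 4]
r4 m[cld→φ0] = [25920, 53760, 5120]
r4 m[cld→φ1] = [30240, 33600, 3200]
r4 m[cld→φ2] = [1008, 1120, 80]
r4 m[cld→φ4] = [30240, 38400, 12800]
r4 m[cld→φ5] = [45360, 67200, 25600]
r4 m[fog→φ1] = [1, 1, 1]
r4 m[wet→φ0] = [1, 1, 1]
r4 m[ice→φ2] = [24, 40, 36]
r4 m[ice→φ3] = [12096, 33600, 26880]
r4 m[ice→φ6] = [32256, 53760, 60480]
r4 m[wind→φ3] = [1, 1, 1]
r5 m[φ0→cld] = [7, 5, 5]
r5 m[φ0→wet] = [268800, 181440, 129600]
r5 m[φ1→cld] = [6, 8, 8]
r5 m[φ1→fog] = [181440, 168000, 268800]
r5 m[φ2→cld] = [180, 240, 320]
r5 m[φ2→ice] = [4032, 6720, 6720]
r5 m[φ3→ice] = [8, 8, 9]
r5 m[φ3→wind] = [161280, 268800, 161280]
r5 m[φ4→cld] = [6, 7, 2]
r5 m[φ5→cld] = [4, 4, 1]
r5 m[φ6→ice] = [3, 5, 4]
r5 m[cld→φ0] = [25920, 53760, 5120]
r5 m[cld→φ1] = [30240, 33600, 3200]
r5 m[cld→φ2] = [1008, 1120, 80]
r5 m[cld→φ4] = [30240, 38400, 12800]
r5 m[cld→φ5] = [45360, 67200, 25600]
r5 m[fog→φ1] = [1, 1, 1]
r5 m[wet→φ0] = [1, 1, 1]
r5 m[ice→φ2] = [24, 40, 36]
r5 m[ice→φ3] = [12096, 33600, 26880]
r5 m[ice→φ6] = [32256, 53760, 60480]
r5 m[wind→φ3] = [1, 1, 1]
r6 m[φ0→cld] = [7, 5, 5]
r6 m[φ0→wet] = [268800, 181440, 129600]
r6 m[φ1→cld] = [6, 8, 8]
r6 m[φ1→fog] = [181440, 168000, 268800]
r6 m[φ2→cld] = [180, 240, 320]
r6 m[φ2→ice] = [4032, 6720, 6720]
r6 m[φ3→ice] = [8, 8, 9]
r6 m[φ3→wind] = [161280, 268800, 161280]
r6 m[φ4→cld] = [6, 7, 2]
r6 m[φ5→cld] = [4, 4, 1]
r6 m[φ6→ice] = [3, 5, 4]
r6 m[cld→φ0] = [25920, 53760, 5120]
r6 m[cld→φ1] = [30240, 33600, 3200]
r6 m[cld→φ2] = [1008, 1120, 80]
r6 m[cld→φ4] = [30240, 38400, 12800]
r6 m[cld→φ5] = [45360, 67200, 25600]
r6 m[fog→φ1] = [1, 1, 1]
r6 m[wet→φ0] = [1, 1, 1]
r6 m[ice→φ2] = [24, 40, 36]
r6 m[ice→φ3] = [12096, 33600, 26880]
r6 m[ice→φ6] = [32256, 53760, 60480]
r6 m[wind→φ3] = [1, 1, 1]
fixed point reached at round 6
b[ice] = ⊗ incoming = [96768, 268800, 241920]

b[ice] = [96768, 268800, 241920]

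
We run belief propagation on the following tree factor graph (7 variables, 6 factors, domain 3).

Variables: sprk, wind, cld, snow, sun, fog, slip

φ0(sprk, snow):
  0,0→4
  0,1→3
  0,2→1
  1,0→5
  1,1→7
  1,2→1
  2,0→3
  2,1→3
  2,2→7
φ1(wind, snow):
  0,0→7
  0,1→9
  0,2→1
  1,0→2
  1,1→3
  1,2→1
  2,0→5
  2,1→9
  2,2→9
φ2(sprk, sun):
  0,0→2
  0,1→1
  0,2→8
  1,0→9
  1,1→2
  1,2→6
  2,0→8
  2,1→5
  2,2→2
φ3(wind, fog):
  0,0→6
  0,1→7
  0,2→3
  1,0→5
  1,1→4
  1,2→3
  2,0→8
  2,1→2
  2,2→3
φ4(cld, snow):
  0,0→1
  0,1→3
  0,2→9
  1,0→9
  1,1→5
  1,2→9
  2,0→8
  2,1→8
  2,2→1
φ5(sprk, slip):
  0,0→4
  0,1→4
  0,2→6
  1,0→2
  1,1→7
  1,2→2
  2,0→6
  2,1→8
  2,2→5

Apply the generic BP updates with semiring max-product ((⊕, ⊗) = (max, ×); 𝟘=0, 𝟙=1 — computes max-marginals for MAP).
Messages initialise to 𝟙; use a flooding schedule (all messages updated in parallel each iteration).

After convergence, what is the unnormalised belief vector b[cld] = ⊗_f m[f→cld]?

init: all messages = 𝟙 over 3 values
r1 m[φ0→sprk] = [4, 7, 7]
r1 m[φ0→snow] = [5, 7, 7]
r1 m[φ1→wind] = [9, 3, 9]
r1 m[φ1→snow] = [7, 9, 9]
r1 m[φ2→sprk] = [8, 9, 8]
r1 m[φ2→sun] = [9, 5, 8]
r1 m[φ3→wind] = [7, 5, 8]
r1 m[φ3→fog] = [8, 7, 3]
r1 m[φ4→cld] = [9, 9, 8]
r1 m[φ4→snow] = [9, 8, 9]
r1 m[φ5→sprk] = [6, 7, 8]
r1 m[φ5→slip] = [6, 8, 6]
r1 m[sprk→φ0] = [1, 1, 1]
r1 m[sprk→φ2] = [1, 1, 1]
r1 m[sprk→φ5] = [1, 1, 1]
r1 m[wind→φ1] = [1, 1, 1]
r1 m[wind→φ3] = [1, 1, 1]
r1 m[cld→φ4] = [1, 1, 1]
r1 m[snow→φ0] = [1, 1, 1]
r1 m[snow→φ1] = [1, 1, 1]
r1 m[snow→φ4] = [1, 1, 1]
r1 m[sun→φ2] = [1, 1, 1]
r1 m[fog→φ3] = [1, 1, 1]
r1 m[slip→φ5] = [1, 1, 1]
r2 m[φ0→sprk] = [4, 7, 7]
r2 m[φ0→snow] = [5, 7, 7]
r2 m[φ1→wind] = [9, 3, 9]
r2 m[φ1→snow] = [7, 9, 9]
r2 m[φ2→sprk] = [8, 9, 8]
r2 m[φ2→sun] = [9, 5, 8]
r2 m[φ3→wind] = [7, 5, 8]
r2 m[φ3→fog] = [8, 7, 3]
r2 m[φ4→cld] = [9, 9, 8]
r2 m[φ4→snow] = [9, 8, 9]
r2 m[φ5→sprk] = [6, 7, 8]
r2 m[φ5→slip] = [6, 8, 6]
r2 m[sprk→φ0] = [48, 63, 64]
r2 m[sprk→φ2] = [24, 49, 56]
r2 m[sprk→φ5] = [32, 63, 56]
r2 m[wind→φ1] = [7, 5, 8]
r2 m[wind→φ3] = [9, 3, 9]
r2 m[cld→φ4] = [1, 1, 1]
r2 m[snow→φ0] = [63, 72, 81]
r2 m[snow→φ1] = [45, 56, 63]
r2 m[snow→φ4] = [35, 63, 63]
r2 m[sun→φ2] = [1, 1, 1]
r2 m[fog→φ3] = [1, 1, 1]
r2 m[slip→φ5] = [1, 1, 1]
r3 m[φ0→sprk] = [252, 504, 567]
r3 m[φ0→snow] = [315, 441, 448]
r3 m[φ1→wind] = [504, 168, 567]
r3 m[φ1→snow] = [49, 72, 72]
r3 m[φ2→sprk] = [8, 9, 8]
r3 m[φ2→sun] = [448, 280, 294]
r3 m[φ3→wind] = [7, 5, 8]
r3 m[φ3→fog] = [72, 63, 27]
r3 m[φ4→cld] = [567, 567, 504]
r3 m[φ4→snow] = [9, 8, 9]
r3 m[φ5→sprk] = [6, 7, 8]
r3 m[φ5→slip] = [336, 448, 280]
r3 m[sprk→φ0] = [48, 63, 64]
r3 m[sprk→φ2] = [24, 49, 56]
r3 m[sprk→φ5] = [32, 63, 56]
r3 m[wind→φ1] = [7, 5, 8]
r3 m[wind→φ3] = [9, 3, 9]
r3 m[cld→φ4] = [1, 1, 1]
r3 m[snow→φ0] = [63, 72, 81]
r3 m[snow→φ1] = [45, 56, 63]
r3 m[snow→φ4] = [35, 63, 63]
r3 m[sun→φ2] = [1, 1, 1]
r3 m[fog→φ3] = [1, 1, 1]
r3 m[slip→φ5] = [1, 1, 1]
r4 m[φ0→sprk] = [252, 504, 567]
r4 m[φ0→snow] = [315, 441, 448]
r4 m[φ1→wind] = [504, 168, 567]
r4 m[φ1→snow] = [49, 72, 72]
r4 m[φ2→sprk] = [8, 9, 8]
r4 m[φ2→sun] = [448, 280, 294]
r4 m[φ3→wind] = [7, 5, 8]
r4 m[φ3→fog] = [72, 63, 27]
r4 m[φ4→cld] = [567, 567, 504]
r4 m[φ4→snow] = [9, 8, 9]
r4 m[φ5→sprk] = [6, 7, 8]
r4 m[φ5→slip] = [336, 448, 280]
r4 m[sprk→φ0] = [48, 63, 64]
r4 m[sprk→φ2] = [1512, 3528, 4536]
r4 m[sprk→φ5] = [2016, 4536, 4536]
r4 m[wind→φ1] = [7, 5, 8]
r4 m[wind→φ3] = [504, 168, 567]
r4 m[cld→φ4] = [1, 1, 1]
r4 m[snow→φ0] = [441, 576, 648]
r4 m[snow→φ1] = [2835, 3528, 4032]
r4 m[snow→φ4] = [15435, 31752, 32256]
r4 m[sun→φ2] = [1, 1, 1]
r4 m[fog→φ3] = [1, 1, 1]
r4 m[slip→φ5] = [1, 1, 1]
r5 m[φ0→sprk] = [1764, 4032, 4536]
r5 m[φ0→snow] = [315, 441, 448]
r5 m[φ1→wind] = [31752, 10584, 36288]
r5 m[φ1→snow] = [49, 72, 72]
r5 m[φ2→sprk] = [8, 9, 8]
r5 m[φ2→sun] = [36288, 22680, 21168]
r5 m[φ3→wind] = [7, 5, 8]
r5 m[φ3→fog] = [4536, 3528, 1701]
r5 m[φ4→cld] = [290304, 290304, 254016]
r5 m[φ4→snow] = [9, 8, 9]
r5 m[φ5→sprk] = [6, 7, 8]
r5 m[φ5→slip] = [27216, 36288, 22680]
r5 m[sprk→φ0] = [48, 63, 64]
r5 m[sprk→φ2] = [1512, 3528, 4536]
r5 m[sprk→φ5] = [2016, 4536, 4536]
r5 m[wind→φ1] = [7, 5, 8]
r5 m[wind→φ3] = [504, 168, 567]
r5 m[cld→φ4] = [1, 1, 1]
r5 m[snow→φ0] = [441, 576, 648]
r5 m[snow→φ1] = [2835, 3528, 4032]
r5 m[snow→φ4] = [15435, 31752, 32256]
r5 m[sun→φ2] = [1, 1, 1]
r5 m[fog→φ3] = [1, 1, 1]
r5 m[slip→φ5] = [1, 1, 1]
r6 m[φ0→sprk] = [1764, 4032, 4536]
r6 m[φ0→snow] = [315, 441, 448]
r6 m[φ1→wind] = [31752, 10584, 36288]
r6 m[φ1→snow] = [49, 72, 72]
r6 m[φ2→sprk] = [8, 9, 8]
r6 m[φ2→sun] = [36288, 22680, 21168]
r6 m[φ3→wind] = [7, 5, 8]
r6 m[φ3→fog] = [4536, 3528, 1701]
r6 m[φ4→cld] = [290304, 290304, 254016]
r6 m[φ4→snow] = [9, 8, 9]
r6 m[φ5→sprk] = [6, 7, 8]
r6 m[φ5→slip] = [27216, 36288, 22680]
r6 m[sprk→φ0] = [48, 63, 64]
r6 m[sprk→φ2] = [10584, 28224, 36288]
r6 m[sprk→φ5] = [14112, 36288, 36288]
r6 m[wind→φ1] = [7, 5, 8]
r6 m[wind→φ3] = [31752, 10584, 36288]
r6 m[cld→φ4] = [1, 1, 1]
r6 m[snow→φ0] = [441, 576, 648]
r6 m[snow→φ1] = [2835, 3528, 4032]
r6 m[snow→φ4] = [15435, 31752, 32256]
r6 m[sun→φ2] = [1, 1, 1]
r6 m[fog→φ3] = [1, 1, 1]
r6 m[slip→φ5] = [1, 1, 1]
r7 m[φ0→sprk] = [1764, 4032, 4536]
r7 m[φ0→snow] = [315, 441, 448]
r7 m[φ1→wind] = [31752, 10584, 36288]
r7 m[φ1→snow] = [49, 72, 72]
r7 m[φ2→sprk] = [8, 9, 8]
r7 m[φ2→sun] = [290304, 181440, 169344]
r7 m[φ3→wind] = [7, 5, 8]
r7 m[φ3→fog] = [290304, 222264, 108864]
r7 m[φ4→cld] = [290304, 290304, 254016]
r7 m[φ4→snow] = [9, 8, 9]
r7 m[φ5→sprk] = [6, 7, 8]
r7 m[φ5→slip] = [217728, 290304, 181440]
r7 m[sprk→φ0] = [48, 63, 64]
r7 m[sprk→φ2] = [10584, 28224, 36288]
r7 m[sprk→φ5] = [14112, 36288, 36288]
r7 m[wind→φ1] = [7, 5, 8]
r7 m[wind→φ3] = [31752, 10584, 36288]
r7 m[cld→φ4] = [1, 1, 1]
r7 m[snow→φ0] = [441, 576, 648]
r7 m[snow→φ1] = [2835, 3528, 4032]
r7 m[snow→φ4] = [15435, 31752, 32256]
r7 m[sun→φ2] = [1, 1, 1]
r7 m[fog→φ3] = [1, 1, 1]
r7 m[slip→φ5] = [1, 1, 1]
r8 m[φ0→sprk] = [1764, 4032, 4536]
r8 m[φ0→snow] = [315, 441, 448]
r8 m[φ1→wind] = [31752, 10584, 36288]
r8 m[φ1→snow] = [49, 72, 72]
r8 m[φ2→sprk] = [8, 9, 8]
r8 m[φ2→sun] = [290304, 181440, 169344]
r8 m[φ3→wind] = [7, 5, 8]
r8 m[φ3→fog] = [290304, 222264, 108864]
r8 m[φ4→cld] = [290304, 290304, 254016]
r8 m[φ4→snow] = [9, 8, 9]
r8 m[φ5→sprk] = [6, 7, 8]
r8 m[φ5→slip] = [217728, 290304, 181440]
r8 m[sprk→φ0] = [48, 63, 64]
r8 m[sprk→φ2] = [10584, 28224, 36288]
r8 m[sprk→φ5] = [14112, 36288, 36288]
r8 m[wind→φ1] = [7, 5, 8]
r8 m[wind→φ3] = [31752, 10584, 36288]
r8 m[cld→φ4] = [1, 1, 1]
r8 m[snow→φ0] = [441, 576, 648]
r8 m[snow→φ1] = [2835, 3528, 4032]
r8 m[snow→φ4] = [15435, 31752, 32256]
r8 m[sun→φ2] = [1, 1, 1]
r8 m[fog→φ3] = [1, 1, 1]
r8 m[slip→φ5] = [1, 1, 1]
fixed point reached at round 8
b[cld] = ⊗ incoming = [290304, 290304, 254016]

b[cld] = [290304, 290304, 254016]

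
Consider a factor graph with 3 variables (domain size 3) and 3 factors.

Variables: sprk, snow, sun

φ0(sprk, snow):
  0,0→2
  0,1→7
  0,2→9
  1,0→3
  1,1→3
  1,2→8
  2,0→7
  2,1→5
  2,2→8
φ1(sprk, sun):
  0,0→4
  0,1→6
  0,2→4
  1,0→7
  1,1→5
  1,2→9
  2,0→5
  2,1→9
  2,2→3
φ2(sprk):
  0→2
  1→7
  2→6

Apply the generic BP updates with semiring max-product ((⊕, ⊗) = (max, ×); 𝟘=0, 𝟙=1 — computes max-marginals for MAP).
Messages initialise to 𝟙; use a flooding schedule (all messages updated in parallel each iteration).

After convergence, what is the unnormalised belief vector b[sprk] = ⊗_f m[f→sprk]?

init: all messages = 𝟙 over 3 values
r1 m[φ0→sprk] = [9, 8, 8]
r1 m[φ0→snow] = [7, 7, 9]
r1 m[φ1→sprk] = [6, 9, 9]
r1 m[φ1→sun] = [7, 9, 9]
r1 m[φ2→sprk] = [2, 7, 6]
r1 m[sprk→φ0] = [1, 1, 1]
r1 m[sprk→φ1] = [1, 1, 1]
r1 m[sprk→φ2] = [1, 1, 1]
r1 m[snow→φ0] = [1, 1, 1]
r1 m[sun→φ1] = [1, 1, 1]
r2 m[φ0→sprk] = [9, 8, 8]
r2 m[φ0→snow] = [7, 7, 9]
r2 m[φ1→sprk] = [6, 9, 9]
r2 m[φ1→sun] = [7, 9, 9]
r2 m[φ2→sprk] = [2, 7, 6]
r2 m[sprk→φ0] = [12, 63, 54]
r2 m[sprk→φ1] = [18, 56, 48]
r2 m[sprk→φ2] = [54, 72, 72]
r2 m[snow→φ0] = [1, 1, 1]
r2 m[sun→φ1] = [1, 1, 1]
r3 m[φ0→sprk] = [9, 8, 8]
r3 m[φ0→snow] = [378, 270, 504]
r3 m[φ1→sprk] = [6, 9, 9]
r3 m[φ1→sun] = [392, 432, 504]
r3 m[φ2→sprk] = [2, 7, 6]
r3 m[sprk→φ0] = [12, 63, 54]
r3 m[sprk→φ1] = [18, 56, 48]
r3 m[sprk→φ2] = [54, 72, 72]
r3 m[snow→φ0] = [1, 1, 1]
r3 m[sun→φ1] = [1, 1, 1]
r4 m[φ0→sprk] = [9, 8, 8]
r4 m[φ0→snow] = [378, 270, 504]
r4 m[φ1→sprk] = [6, 9, 9]
r4 m[φ1→sun] = [392, 432, 504]
r4 m[φ2→sprk] = [2, 7, 6]
r4 m[sprk→φ0] = [12, 63, 54]
r4 m[sprk→φ1] = [18, 56, 48]
r4 m[sprk→φ2] = [54, 72, 72]
r4 m[snow→φ0] = [1, 1, 1]
r4 m[sun→φ1] = [1, 1, 1]
fixed point reached at round 4
b[sprk] = ⊗ incoming = [108, 504, 432]

b[sprk] = [108, 504, 432]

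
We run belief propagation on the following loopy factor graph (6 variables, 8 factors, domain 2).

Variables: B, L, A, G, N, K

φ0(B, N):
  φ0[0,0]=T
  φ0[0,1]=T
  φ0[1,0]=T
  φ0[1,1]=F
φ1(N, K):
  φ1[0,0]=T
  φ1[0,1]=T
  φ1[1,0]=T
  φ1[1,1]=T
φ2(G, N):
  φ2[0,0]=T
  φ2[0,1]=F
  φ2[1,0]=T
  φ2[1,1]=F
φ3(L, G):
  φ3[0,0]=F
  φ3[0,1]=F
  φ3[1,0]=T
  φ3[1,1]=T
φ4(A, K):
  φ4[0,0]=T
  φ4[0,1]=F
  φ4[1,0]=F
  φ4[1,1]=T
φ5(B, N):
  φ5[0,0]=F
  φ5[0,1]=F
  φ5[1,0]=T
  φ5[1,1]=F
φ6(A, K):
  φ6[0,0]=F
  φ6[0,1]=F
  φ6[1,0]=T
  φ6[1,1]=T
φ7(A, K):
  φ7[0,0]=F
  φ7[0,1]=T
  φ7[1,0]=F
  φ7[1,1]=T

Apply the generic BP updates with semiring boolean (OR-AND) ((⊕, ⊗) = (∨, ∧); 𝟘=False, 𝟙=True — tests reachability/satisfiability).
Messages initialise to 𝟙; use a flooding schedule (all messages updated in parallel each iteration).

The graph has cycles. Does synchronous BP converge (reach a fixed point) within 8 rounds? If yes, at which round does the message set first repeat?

CONVERGED at round 5

init: all messages = 𝟙 over 2 values
r1 m[φ0→B] = [T, T]
r1 m[φ0→N] = [T, T]
r1 m[φ1→N] = [T, T]
r1 m[φ1→K] = [T, T]
r1 m[φ2→G] = [T, T]
r1 m[φ2→N] = [T, F]
r1 m[φ3→L] = [F, T]
r1 m[φ3→G] = [T, T]
r1 m[φ4→A] = [T, T]
r1 m[φ4→K] = [T, T]
r1 m[φ5→B] = [F, T]
r1 m[φ5→N] = [T, F]
r1 m[φ6→A] = [F, T]
r1 m[φ6→K] = [T, T]
r1 m[φ7→A] = [T, T]
r1 m[φ7→K] = [F, T]
r1 m[B→φ0] = [T, T]
r1 m[B→φ5] = [T, T]
r1 m[L→φ3] = [T, T]
r1 m[A→φ4] = [T, T]
r1 m[A→φ6] = [T, T]
r1 m[A→φ7] = [T, T]
r1 m[G→φ2] = [T, T]
r1 m[G→φ3] = [T, T]
r1 m[N→φ0] = [T, T]
r1 m[N→φ1] = [T, T]
r1 m[N→φ2] = [T, T]
r1 m[N→φ5] = [T, T]
r1 m[K→φ1] = [T, T]
r1 m[K→φ4] = [T, T]
r1 m[K→φ6] = [T, T]
r1 m[K→φ7] = [T, T]
r2 m[φ0→B] = [T, T]
r2 m[φ0→N] = [T, T]
r2 m[φ1→N] = [T, T]
r2 m[φ1→K] = [T, T]
r2 m[φ2→G] = [T, T]
r2 m[φ2→N] = [T, F]
r2 m[φ3→L] = [F, T]
r2 m[φ3→G] = [T, T]
r2 m[φ4→A] = [T, T]
r2 m[φ4→K] = [T, T]
r2 m[φ5→B] = [F, T]
r2 m[φ5→N] = [T, F]
r2 m[φ6→A] = [F, T]
r2 m[φ6→K] = [T, T]
r2 m[φ7→A] = [T, T]
r2 m[φ7→K] = [F, T]
r2 m[B→φ0] = [F, T]
r2 m[B→φ5] = [T, T]
r2 m[L→φ3] = [T, T]
r2 m[A→φ4] = [F, T]
r2 m[A→φ6] = [T, T]
r2 m[A→φ7] = [F, T]
r2 m[G→φ2] = [T, T]
r2 m[G→φ3] = [T, T]
r2 m[N→φ0] = [T, F]
r2 m[N→φ1] = [T, F]
r2 m[N→φ2] = [T, F]
r2 m[N→φ5] = [T, F]
r2 m[K→φ1] = [F, T]
r2 m[K→φ4] = [F, T]
r2 m[K→φ6] = [F, T]
r2 m[K→φ7] = [T, T]
r3 m[φ0→B] = [T, T]
r3 m[φ0→N] = [T, F]
r3 m[φ1→N] = [T, T]
r3 m[φ1→K] = [T, T]
r3 m[φ2→G] = [T, T]
r3 m[φ2→N] = [T, F]
r3 m[φ3→L] = [F, T]
r3 m[φ3→G] = [T, T]
r3 m[φ4→A] = [F, T]
r3 m[φ4→K] = [F, T]
r3 m[φ5→B] = [F, T]
r3 m[φ5→N] = [T, F]
r3 m[φ6→A] = [F, T]
r3 m[φ6→K] = [T, T]
r3 m[φ7→A] = [T, T]
r3 m[φ7→K] = [F, T]
r3 m[B→φ0] = [F, T]
r3 m[B→φ5] = [T, T]
r3 m[L→φ3] = [T, T]
r3 m[A→φ4] = [F, T]
r3 m[A→φ6] = [T, T]
r3 m[A→φ7] = [F, T]
r3 m[G→φ2] = [T, T]
r3 m[G→φ3] = [T, T]
r3 m[N→φ0] = [T, F]
r3 m[N→φ1] = [T, F]
r3 m[N→φ2] = [T, F]
r3 m[N→φ5] = [T, F]
r3 m[K→φ1] = [F, T]
r3 m[K→φ4] = [F, T]
r3 m[K→φ6] = [F, T]
r3 m[K→φ7] = [T, T]
r4 m[φ0→B] = [T, T]
r4 m[φ0→N] = [T, F]
r4 m[φ1→N] = [T, T]
r4 m[φ1→K] = [T, T]
r4 m[φ2→G] = [T, T]
r4 m[φ2→N] = [T, F]
r4 m[φ3→L] = [F, T]
r4 m[φ3→G] = [T, T]
r4 m[φ4→A] = [F, T]
r4 m[φ4→K] = [F, T]
r4 m[φ5→B] = [F, T]
r4 m[φ5→N] = [T, F]
r4 m[φ6→A] = [F, T]
r4 m[φ6→K] = [T, T]
r4 m[φ7→A] = [T, T]
r4 m[φ7→K] = [F, T]
r4 m[B→φ0] = [F, T]
r4 m[B→φ5] = [T, T]
r4 m[L→φ3] = [T, T]
r4 m[A→φ4] = [F, T]
r4 m[A→φ6] = [F, T]
r4 m[A→φ7] = [F, T]
r4 m[G→φ2] = [T, T]
r4 m[G→φ3] = [T, T]
r4 m[N→φ0] = [T, F]
r4 m[N→φ1] = [T, F]
r4 m[N→φ2] = [T, F]
r4 m[N→φ5] = [T, F]
r4 m[K→φ1] = [F, T]
r4 m[K→φ4] = [F, T]
r4 m[K→φ6] = [F, T]
r4 m[K→φ7] = [F, T]
r5 m[φ0→B] = [T, T]
r5 m[φ0→N] = [T, F]
r5 m[φ1→N] = [T, T]
r5 m[φ1→K] = [T, T]
r5 m[φ2→G] = [T, T]
r5 m[φ2→N] = [T, F]
r5 m[φ3→L] = [F, T]
r5 m[φ3→G] = [T, T]
r5 m[φ4→A] = [F, T]
r5 m[φ4→K] = [F, T]
r5 m[φ5→B] = [F, T]
r5 m[φ5→N] = [T, F]
r5 m[φ6→A] = [F, T]
r5 m[φ6→K] = [T, T]
r5 m[φ7→A] = [T, T]
r5 m[φ7→K] = [F, T]
r5 m[B→φ0] = [F, T]
r5 m[B→φ5] = [T, T]
r5 m[L→φ3] = [T, T]
r5 m[A→φ4] = [F, T]
r5 m[A→φ6] = [F, T]
r5 m[A→φ7] = [F, T]
r5 m[G→φ2] = [T, T]
r5 m[G→φ3] = [T, T]
r5 m[N→φ0] = [T, F]
r5 m[N→φ1] = [T, F]
r5 m[N→φ2] = [T, F]
r5 m[N→φ5] = [T, F]
r5 m[K→φ1] = [F, T]
r5 m[K→φ4] = [F, T]
r5 m[K→φ6] = [F, T]
r5 m[K→φ7] = [F, T]
fixed point reached at round 5
messages reach a fixed point at round 5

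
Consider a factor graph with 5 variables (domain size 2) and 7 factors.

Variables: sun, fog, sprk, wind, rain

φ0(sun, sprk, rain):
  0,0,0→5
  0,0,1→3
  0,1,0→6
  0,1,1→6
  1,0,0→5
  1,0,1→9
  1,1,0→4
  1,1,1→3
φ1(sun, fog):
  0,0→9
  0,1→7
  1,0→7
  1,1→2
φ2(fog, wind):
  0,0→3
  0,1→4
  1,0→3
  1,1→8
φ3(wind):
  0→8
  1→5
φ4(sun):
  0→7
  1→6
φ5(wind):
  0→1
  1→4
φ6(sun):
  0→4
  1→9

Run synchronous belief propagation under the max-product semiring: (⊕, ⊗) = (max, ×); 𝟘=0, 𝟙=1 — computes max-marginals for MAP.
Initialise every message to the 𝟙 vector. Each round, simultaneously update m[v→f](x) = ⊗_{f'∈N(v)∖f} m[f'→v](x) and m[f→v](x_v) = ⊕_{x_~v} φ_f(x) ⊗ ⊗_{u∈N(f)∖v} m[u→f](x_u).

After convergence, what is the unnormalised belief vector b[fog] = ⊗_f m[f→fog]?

b[fog] = [272160, 188160]

init: all messages = 𝟙 over 2 values
r1 m[φ0→sun] = [6, 9]
r1 m[φ0→sprk] = [9, 6]
r1 m[φ0→rain] = [6, 9]
r1 m[φ1→sun] = [9, 7]
r1 m[φ1→fog] = [9, 7]
r1 m[φ2→fog] = [4, 8]
r1 m[φ2→wind] = [3, 8]
r1 m[φ3→wind] = [8, 5]
r1 m[φ4→sun] = [7, 6]
r1 m[φ5→wind] = [1, 4]
r1 m[φ6→sun] = [4, 9]
r1 m[sun→φ0] = [1, 1]
r1 m[sun→φ1] = [1, 1]
r1 m[sun→φ4] = [1, 1]
r1 m[sun→φ6] = [1, 1]
r1 m[fog→φ1] = [1, 1]
r1 m[fog→φ2] = [1, 1]
r1 m[sprk→φ0] = [1, 1]
r1 m[wind→φ2] = [1, 1]
r1 m[wind→φ3] = [1, 1]
r1 m[wind→φ5] = [1, 1]
r1 m[rain→φ0] = [1, 1]
r2 m[φ0→sun] = [6, 9]
r2 m[φ0→sprk] = [9, 6]
r2 m[φ0→rain] = [6, 9]
r2 m[φ1→sun] = [9, 7]
r2 m[φ1→fog] = [9, 7]
r2 m[φ2→fog] = [4, 8]
r2 m[φ2→wind] = [3, 8]
r2 m[φ3→wind] = [8, 5]
r2 m[φ4→sun] = [7, 6]
r2 m[φ5→wind] = [1, 4]
r2 m[φ6→sun] = [4, 9]
r2 m[sun→φ0] = [252, 378]
r2 m[sun→φ1] = [168, 486]
r2 m[sun→φ4] = [216, 567]
r2 m[sun→φ6] = [378, 378]
r2 m[fog→φ1] = [4, 8]
r2 m[fog→φ2] = [9, 7]
r2 m[sprk→φ0] = [1, 1]
r2 m[wind→φ2] = [8, 20]
r2 m[wind→φ3] = [3, 32]
r2 m[wind→φ5] = [24, 40]
r2 m[rain→φ0] = [1, 1]
r3 m[φ0→sun] = [6, 9]
r3 m[φ0→sprk] = [3402, 1512]
r3 m[φ0→rain] = [1890, 3402]
r3 m[φ1→sun] = [56, 28]
r3 m[φ1→fog] = [3402, 1176]
r3 m[φ2→fog] = [80, 160]
r3 m[φ2→wind] = [27, 56]
r3 m[φ3→wind] = [8, 5]
r3 m[φ4→sun] = [7, 6]
r3 m[φ5→wind] = [1, 4]
r3 m[φ6→sun] = [4, 9]
r3 m[sun→φ0] = [252, 378]
r3 m[sun→φ1] = [168, 486]
r3 m[sun→φ4] = [216, 567]
r3 m[sun→φ6] = [378, 378]
r3 m[fog→φ1] = [4, 8]
r3 m[fog→φ2] = [9, 7]
r3 m[sprk→φ0] = [1, 1]
r3 m[wind→φ2] = [8, 20]
r3 m[wind→φ3] = [3, 32]
r3 m[wind→φ5] = [24, 40]
r3 m[rain→φ0] = [1, 1]
r4 m[φ0→sun] = [6, 9]
r4 m[φ0→sprk] = [3402, 1512]
r4 m[φ0→rain] = [1890, 3402]
r4 m[φ1→sun] = [56, 28]
r4 m[φ1→fog] = [3402, 1176]
r4 m[φ2→fog] = [80, 160]
r4 m[φ2→wind] = [27, 56]
r4 m[φ3→wind] = [8, 5]
r4 m[φ4→sun] = [7, 6]
r4 m[φ5→wind] = [1, 4]
r4 m[φ6→sun] = [4, 9]
r4 m[sun→φ0] = [1568, 1512]
r4 m[sun→φ1] = [168, 486]
r4 m[sun→φ4] = [1344, 2268]
r4 m[sun→φ6] = [2352, 1512]
r4 m[fog→φ1] = [80, 160]
r4 m[fog→φ2] = [3402, 1176]
r4 m[sprk→φ0] = [1, 1]
r4 m[wind→φ2] = [8, 20]
r4 m[wind→φ3] = [27, 224]
r4 m[wind→φ5] = [216, 280]
r4 m[rain→φ0] = [1, 1]
r5 m[φ0→sun] = [6, 9]
r5 m[φ0→sprk] = [13608, 9408]
r5 m[φ0→rain] = [9408, 13608]
r5 m[φ1→sun] = [1120, 560]
r5 m[φ1→fog] = [3402, 1176]
r5 m[φ2→fog] = [80, 160]
r5 m[φ2→wind] = [10206, 13608]
r5 m[φ3→wind] = [8, 5]
r5 m[φ4→sun] = [7, 6]
r5 m[φ5→wind] = [1, 4]
r5 m[φ6→sun] = [4, 9]
r5 m[sun→φ0] = [1568, 1512]
r5 m[sun→φ1] = [168, 486]
r5 m[sun→φ4] = [1344, 2268]
r5 m[sun→φ6] = [2352, 1512]
r5 m[fog→φ1] = [80, 160]
r5 m[fog→φ2] = [3402, 1176]
r5 m[sprk→φ0] = [1, 1]
r5 m[wind→φ2] = [8, 20]
r5 m[wind→φ3] = [27, 224]
r5 m[wind→φ5] = [216, 280]
r5 m[rain→φ0] = [1, 1]
r6 m[φ0→sun] = [6, 9]
r6 m[φ0→sprk] = [13608, 9408]
r6 m[φ0→rain] = [9408, 13608]
r6 m[φ1→sun] = [1120, 560]
r6 m[φ1→fog] = [3402, 1176]
r6 m[φ2→fog] = [80, 160]
r6 m[φ2→wind] = [10206, 13608]
r6 m[φ3→wind] = [8, 5]
r6 m[φ4→sun] = [7, 6]
r6 m[φ5→wind] = [1, 4]
r6 m[φ6→sun] = [4, 9]
r6 m[sun→φ0] = [31360, 30240]
r6 m[sun→φ1] = [168, 486]
r6 m[sun→φ4] = [26880, 45360]
r6 m[sun→φ6] = [47040, 30240]
r6 m[fog→φ1] = [80, 160]
r6 m[fog→φ2] = [3402, 1176]
r6 m[sprk→φ0] = [1, 1]
r6 m[wind→φ2] = [8, 20]
r6 m[wind→φ3] = [10206, 54432]
r6 m[wind→φ5] = [81648, 68040]
r6 m[rain→φ0] = [1, 1]
r7 m[φ0→sun] = [6, 9]
r7 m[φ0→sprk] = [272160, 188160]
r7 m[φ0→rain] = [188160, 272160]
r7 m[φ1→sun] = [1120, 560]
r7 m[φ1→fog] = [3402, 1176]
r7 m[φ2→fog] = [80, 160]
r7 m[φ2→wind] = [10206, 13608]
r7 m[φ3→wind] = [8, 5]
r7 m[φ4→sun] = [7, 6]
r7 m[φ5→wind] = [1, 4]
r7 m[φ6→sun] = [4, 9]
r7 m[sun→φ0] = [31360, 30240]
r7 m[sun→φ1] = [168, 486]
r7 m[sun→φ4] = [26880, 45360]
r7 m[sun→φ6] = [47040, 30240]
r7 m[fog→φ1] = [80, 160]
r7 m[fog→φ2] = [3402, 1176]
r7 m[sprk→φ0] = [1, 1]
r7 m[wind→φ2] = [8, 20]
r7 m[wind→φ3] = [10206, 54432]
r7 m[wind→φ5] = [81648, 68040]
r7 m[rain→φ0] = [1, 1]
r8 m[φ0→sun] = [6, 9]
r8 m[φ0→sprk] = [272160, 188160]
r8 m[φ0→rain] = [188160, 272160]
r8 m[φ1→sun] = [1120, 560]
r8 m[φ1→fog] = [3402, 1176]
r8 m[φ2→fog] = [80, 160]
r8 m[φ2→wind] = [10206, 13608]
r8 m[φ3→wind] = [8, 5]
r8 m[φ4→sun] = [7, 6]
r8 m[φ5→wind] = [1, 4]
r8 m[φ6→sun] = [4, 9]
r8 m[sun→φ0] = [31360, 30240]
r8 m[sun→φ1] = [168, 486]
r8 m[sun→φ4] = [26880, 45360]
r8 m[sun→φ6] = [47040, 30240]
r8 m[fog→φ1] = [80, 160]
r8 m[fog→φ2] = [3402, 1176]
r8 m[sprk→φ0] = [1, 1]
r8 m[wind→φ2] = [8, 20]
r8 m[wind→φ3] = [10206, 54432]
r8 m[wind→φ5] = [81648, 68040]
r8 m[rain→φ0] = [1, 1]
fixed point reached at round 8
b[fog] = ⊗ incoming = [272160, 188160]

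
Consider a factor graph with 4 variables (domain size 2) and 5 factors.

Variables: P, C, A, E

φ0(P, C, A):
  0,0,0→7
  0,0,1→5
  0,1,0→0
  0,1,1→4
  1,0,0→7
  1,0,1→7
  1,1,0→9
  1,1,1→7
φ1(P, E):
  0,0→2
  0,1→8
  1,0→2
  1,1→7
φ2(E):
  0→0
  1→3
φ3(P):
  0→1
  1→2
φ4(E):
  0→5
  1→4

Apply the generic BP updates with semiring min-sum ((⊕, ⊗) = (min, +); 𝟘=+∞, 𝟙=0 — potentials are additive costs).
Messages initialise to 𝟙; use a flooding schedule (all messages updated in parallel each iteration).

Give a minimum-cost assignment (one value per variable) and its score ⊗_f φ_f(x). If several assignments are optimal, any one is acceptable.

init: all messages = 𝟙 over 2 values
r1 m[φ0→P] = [0, 7]
r1 m[φ0→C] = [5, 0]
r1 m[φ0→A] = [0, 4]
r1 m[φ1→P] = [2, 2]
r1 m[φ1→E] = [2, 7]
r1 m[φ2→E] = [0, 3]
r1 m[φ3→P] = [1, 2]
r1 m[φ4→E] = [5, 4]
r1 m[P→φ0] = [0, 0]
r1 m[P→φ1] = [0, 0]
r1 m[P→φ3] = [0, 0]
r1 m[C→φ0] = [0, 0]
r1 m[A→φ0] = [0, 0]
r1 m[E→φ1] = [0, 0]
r1 m[E→φ2] = [0, 0]
r1 m[E→φ4] = [0, 0]
r2 m[φ0→P] = [0, 7]
r2 m[φ0→C] = [5, 0]
r2 m[φ0→A] = [0, 4]
r2 m[φ1→P] = [2, 2]
r2 m[φ1→E] = [2, 7]
r2 m[φ2→E] = [0, 3]
r2 m[φ3→P] = [1, 2]
r2 m[φ4→E] = [5, 4]
r2 m[P→φ0] = [3, 4]
r2 m[P→φ1] = [1, 9]
r2 m[P→φ3] = [2, 9]
r2 m[C→φ0] = [0, 0]
r2 m[A→φ0] = [0, 0]
r2 m[E→φ1] = [5, 7]
r2 m[E→φ2] = [7, 11]
r2 m[E→φ4] = [2, 10]
r3 m[φ0→P] = [0, 7]
r3 m[φ0→C] = [8, 3]
r3 m[φ0→A] = [3, 7]
r3 m[φ1→P] = [7, 7]
r3 m[φ1→E] = [3, 9]
r3 m[φ2→E] = [0, 3]
r3 m[φ3→P] = [1, 2]
r3 m[φ4→E] = [5, 4]
r3 m[P→φ0] = [3, 4]
r3 m[P→φ1] = [1, 9]
r3 m[P→φ3] = [2, 9]
r3 m[C→φ0] = [0, 0]
r3 m[A→φ0] = [0, 0]
r3 m[E→φ1] = [5, 7]
r3 m[E→φ2] = [7, 11]
r3 m[E→φ4] = [2, 10]
r4 m[φ0→P] = [0, 7]
r4 m[φ0→C] = [8, 3]
r4 m[φ0→A] = [3, 7]
r4 m[φ1→P] = [7, 7]
r4 m[φ1→E] = [3, 9]
r4 m[φ2→E] = [0, 3]
r4 m[φ3→P] = [1, 2]
r4 m[φ4→E] = [5, 4]
r4 m[P→φ0] = [8, 9]
r4 m[P→φ1] = [1, 9]
r4 m[P→φ3] = [7, 14]
r4 m[C→φ0] = [0, 0]
r4 m[A→φ0] = [0, 0]
r4 m[E→φ1] = [5, 7]
r4 m[E→φ2] = [8, 13]
r4 m[E→φ4] = [3, 12]
r5 m[φ0→P] = [0, 7]
r5 m[φ0→C] = [13, 8]
r5 m[φ0→A] = [8, 12]
r5 m[φ1→P] = [7, 7]
r5 m[φ1→E] = [3, 9]
r5 m[φ2→E] = [0, 3]
r5 m[φ3→P] = [1, 2]
r5 m[φ4→E] = [5, 4]
r5 m[P→φ0] = [8, 9]
r5 m[P→φ1] = [1, 9]
r5 m[P→φ3] = [7, 14]
r5 m[C→φ0] = [0, 0]
r5 m[A→φ0] = [0, 0]
r5 m[E→φ1] = [5, 7]
r5 m[E→φ2] = [8, 13]
r5 m[E→φ4] = [3, 12]
r6 m[φ0→P] = [0, 7]
r6 m[φ0→C] = [13, 8]
r6 m[φ0→A] = [8, 12]
r6 m[φ1→P] = [7, 7]
r6 m[φ1→E] = [3, 9]
r6 m[φ2→E] = [0, 3]
r6 m[φ3→P] = [1, 2]
r6 m[φ4→E] = [5, 4]
r6 m[P→φ0] = [8, 9]
r6 m[P→φ1] = [1, 9]
r6 m[P→φ3] = [7, 14]
r6 m[C→φ0] = [0, 0]
r6 m[A→φ0] = [0, 0]
r6 m[E→φ1] = [5, 7]
r6 m[E→φ2] = [8, 13]
r6 m[E→φ4] = [3, 12]
fixed point reached at round 6
traceback from P: (P=0, C=1, A=0, E=0), score=8

assignment: (P=0, C=1, A=0, E=0); score = 8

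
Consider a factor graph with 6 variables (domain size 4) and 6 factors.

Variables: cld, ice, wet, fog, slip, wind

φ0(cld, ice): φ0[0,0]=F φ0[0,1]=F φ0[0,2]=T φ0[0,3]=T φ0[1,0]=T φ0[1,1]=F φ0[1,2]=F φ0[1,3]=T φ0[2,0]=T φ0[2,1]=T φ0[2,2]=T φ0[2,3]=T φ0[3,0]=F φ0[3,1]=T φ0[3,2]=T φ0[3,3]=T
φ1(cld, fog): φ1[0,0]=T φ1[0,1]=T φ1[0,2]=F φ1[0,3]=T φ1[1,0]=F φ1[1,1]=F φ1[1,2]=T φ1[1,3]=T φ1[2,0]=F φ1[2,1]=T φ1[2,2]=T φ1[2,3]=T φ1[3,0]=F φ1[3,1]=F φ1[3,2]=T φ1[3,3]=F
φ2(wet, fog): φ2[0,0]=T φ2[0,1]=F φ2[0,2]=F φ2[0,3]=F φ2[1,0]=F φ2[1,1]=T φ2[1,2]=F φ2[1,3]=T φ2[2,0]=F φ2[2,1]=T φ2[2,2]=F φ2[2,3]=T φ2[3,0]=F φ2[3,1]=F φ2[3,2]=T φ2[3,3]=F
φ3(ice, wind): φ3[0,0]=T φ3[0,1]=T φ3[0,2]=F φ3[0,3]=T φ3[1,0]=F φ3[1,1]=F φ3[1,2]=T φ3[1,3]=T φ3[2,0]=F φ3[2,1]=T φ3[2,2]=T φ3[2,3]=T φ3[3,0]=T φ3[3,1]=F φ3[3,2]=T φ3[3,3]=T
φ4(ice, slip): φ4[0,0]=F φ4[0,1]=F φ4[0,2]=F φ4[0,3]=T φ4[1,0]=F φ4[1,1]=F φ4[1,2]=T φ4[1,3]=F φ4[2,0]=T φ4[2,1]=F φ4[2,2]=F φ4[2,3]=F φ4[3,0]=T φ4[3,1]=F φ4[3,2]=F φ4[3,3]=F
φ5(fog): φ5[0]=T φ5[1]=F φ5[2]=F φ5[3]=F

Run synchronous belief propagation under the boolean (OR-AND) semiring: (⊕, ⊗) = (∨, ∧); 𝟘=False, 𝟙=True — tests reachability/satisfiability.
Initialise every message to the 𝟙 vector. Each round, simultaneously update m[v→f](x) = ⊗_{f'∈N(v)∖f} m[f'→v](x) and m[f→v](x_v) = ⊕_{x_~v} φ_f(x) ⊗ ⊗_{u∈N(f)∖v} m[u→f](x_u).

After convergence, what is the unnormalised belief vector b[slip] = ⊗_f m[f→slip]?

init: all messages = 𝟙 over 4 values
r1 m[φ0→cld] = [T, T, T, T]
r1 m[φ0→ice] = [T, T, T, T]
r1 m[φ1→cld] = [T, T, T, T]
r1 m[φ1→fog] = [T, T, T, T]
r1 m[φ2→wet] = [T, T, T, T]
r1 m[φ2→fog] = [T, T, T, T]
r1 m[φ3→ice] = [T, T, T, T]
r1 m[φ3→wind] = [T, T, T, T]
r1 m[φ4→ice] = [T, T, T, T]
r1 m[φ4→slip] = [T, F, T, T]
r1 m[φ5→fog] = [T, F, F, F]
r1 m[cld→φ0] = [T, T, T, T]
r1 m[cld→φ1] = [T, T, T, T]
r1 m[ice→φ0] = [T, T, T, T]
r1 m[ice→φ3] = [T, T, T, T]
r1 m[ice→φ4] = [T, T, T, T]
r1 m[wet→φ2] = [T, T, T, T]
r1 m[fog→φ1] = [T, T, T, T]
r1 m[fog→φ2] = [T, T, T, T]
r1 m[fog→φ5] = [T, T, T, T]
r1 m[slip→φ4] = [T, T, T, T]
r1 m[wind→φ3] = [T, T, T, T]
r2 m[φ0→cld] = [T, T, T, T]
r2 m[φ0→ice] = [T, T, T, T]
r2 m[φ1→cld] = [T, T, T, T]
r2 m[φ1→fog] = [T, T, T, T]
r2 m[φ2→wet] = [T, T, T, T]
r2 m[φ2→fog] = [T, T, T, T]
r2 m[φ3→ice] = [T, T, T, T]
r2 m[φ3→wind] = [T, T, T, T]
r2 m[φ4→ice] = [T, T, T, T]
r2 m[φ4→slip] = [T, F, T, T]
r2 m[φ5→fog] = [T, F, F, F]
r2 m[cld→φ0] = [T, T, T, T]
r2 m[cld→φ1] = [T, T, T, T]
r2 m[ice→φ0] = [T, T, T, T]
r2 m[ice→φ3] = [T, T, T, T]
r2 m[ice→φ4] = [T, T, T, T]
r2 m[wet→φ2] = [T, T, T, T]
r2 m[fog→φ1] = [T, F, F, F]
r2 m[fog→φ2] = [T, F, F, F]
r2 m[fog→φ5] = [T, T, T, T]
r2 m[slip→φ4] = [T, T, T, T]
r2 m[wind→φ3] = [T, T, T, T]
r3 m[φ0→cld] = [T, T, T, T]
r3 m[φ0→ice] = [T, T, T, T]
r3 m[φ1→cld] = [T, F, F, F]
r3 m[φ1→fog] = [T, T, T, T]
r3 m[φ2→wet] = [T, F, F, F]
r3 m[φ2→fog] = [T, T, T, T]
r3 m[φ3→ice] = [T, T, T, T]
r3 m[φ3→wind] = [T, T, T, T]
r3 m[φ4→ice] = [T, T, T, T]
r3 m[φ4→slip] = [T, F, T, T]
r3 m[φ5→fog] = [T, F, F, F]
r3 m[cld→φ0] = [T, T, T, T]
r3 m[cld→φ1] = [T, T, T, T]
r3 m[ice→φ0] = [T, T, T, T]
r3 m[ice→φ3] = [T, T, T, T]
r3 m[ice→φ4] = [T, T, T, T]
r3 m[wet→φ2] = [T, T, T, T]
r3 m[fog→φ1] = [T, F, F, F]
r3 m[fog→φ2] = [T, F, F, F]
r3 m[fog→φ5] = [T, T, T, T]
r3 m[slip→φ4] = [T, T, T, T]
r3 m[wind→φ3] = [T, T, T, T]
r4 m[φ0→cld] = [T, T, T, T]
r4 m[φ0→ice] = [T, T, T, T]
r4 m[φ1→cld] = [T, F, F, F]
r4 m[φ1→fog] = [T, T, T, T]
r4 m[φ2→wet] = [T, F, F, F]
r4 m[φ2→fog] = [T, T, T, T]
r4 m[φ3→ice] = [T, T, T, T]
r4 m[φ3→wind] = [T, T, T, T]
r4 m[φ4→ice] = [T, T, T, T]
r4 m[φ4→slip] = [T, F, T, T]
r4 m[φ5→fog] = [T, F, F, F]
r4 m[cld→φ0] = [T, F, F, F]
r4 m[cld→φ1] = [T, T, T, T]
r4 m[ice→φ0] = [T, T, T, T]
r4 m[ice→φ3] = [T, T, T, T]
r4 m[ice→φ4] = [T, T, T, T]
r4 m[wet→φ2] = [T, T, T, T]
r4 m[fog→φ1] = [T, F, F, F]
r4 m[fog→φ2] = [T, F, F, F]
r4 m[fog→φ5] = [T, T, T, T]
r4 m[slip→φ4] = [T, T, T, T]
r4 m[wind→φ3] = [T, T, T, T]
r5 m[φ0→cld] = [T, T, T, T]
r5 m[φ0→ice] = [F, F, T, T]
r5 m[φ1→cld] = [T, F, F, F]
r5 m[φ1→fog] = [T, T, T, T]
r5 m[φ2→wet] = [T, F, F, F]
r5 m[φ2→fog] = [T, T, T, T]
r5 m[φ3→ice] = [T, T, T, T]
r5 m[φ3→wind] = [T, T, T, T]
r5 m[φ4→ice] = [T, T, T, T]
r5 m[φ4→slip] = [T, F, T, T]
r5 m[φ5→fog] = [T, F, F, F]
r5 m[cld→φ0] = [T, F, F, F]
r5 m[cld→φ1] = [T, T, T, T]
r5 m[ice→φ0] = [T, T, T, T]
r5 m[ice→φ3] = [T, T, T, T]
r5 m[ice→φ4] = [T, T, T, T]
r5 m[wet→φ2] = [T, T, T, T]
r5 m[fog→φ1] = [T, F, F, F]
r5 m[fog→φ2] = [T, F, F, F]
r5 m[fog→φ5] = [T, T, T, T]
r5 m[slip→φ4] = [T, T, T, T]
r5 m[wind→φ3] = [T, T, T, T]
r6 m[φ0→cld] = [T, T, T, T]
r6 m[φ0→ice] = [F, F, T, T]
r6 m[φ1→cld] = [T, F, F, F]
r6 m[φ1→fog] = [T, T, T, T]
r6 m[φ2→wet] = [T, F, F, F]
r6 m[φ2→fog] = [T, T, T, T]
r6 m[φ3→ice] = [T, T, T, T]
r6 m[φ3→wind] = [T, T, T, T]
r6 m[φ4→ice] = [T, T, T, T]
r6 m[φ4→slip] = [T, F, T, T]
r6 m[φ5→fog] = [T, F, F, F]
r6 m[cld→φ0] = [T, F, F, F]
r6 m[cld→φ1] = [T, T, T, T]
r6 m[ice→φ0] = [T, T, T, T]
r6 m[ice→φ3] = [F, F, T, T]
r6 m[ice→φ4] = [F, F, T, T]
r6 m[wet→φ2] = [T, T, T, T]
r6 m[fog→φ1] = [T, F, F, F]
r6 m[fog→φ2] = [T, F, F, F]
r6 m[fog→φ5] = [T, T, T, T]
r6 m[slip→φ4] = [T, T, T, T]
r6 m[wind→φ3] = [T, T, T, T]
r7 m[φ0→cld] = [T, T, T, T]
r7 m[φ0→ice] = [F, F, T, T]
r7 m[φ1→cld] = [T, F, F, F]
r7 m[φ1→fog] = [T, T, T, T]
r7 m[φ2→wet] = [T, F, F, F]
r7 m[φ2→fog] = [T, T, T, T]
r7 m[φ3→ice] = [T, T, T, T]
r7 m[φ3→wind] = [T, T, T, T]
r7 m[φ4→ice] = [T, T, T, T]
r7 m[φ4→slip] = [T, F, F, F]
r7 m[φ5→fog] = [T, F, F, F]
r7 m[cld→φ0] = [T, F, F, F]
r7 m[cld→φ1] = [T, T, T, T]
r7 m[ice→φ0] = [T, T, T, T]
r7 m[ice→φ3] = [F, F, T, T]
r7 m[ice→φ4] = [F, F, T, T]
r7 m[wet→φ2] = [T, T, T, T]
r7 m[fog→φ1] = [T, F, F, F]
r7 m[fog→φ2] = [T, F, F, F]
r7 m[fog→φ5] = [T, T, T, T]
r7 m[slip→φ4] = [T, T, T, T]
r7 m[wind→φ3] = [T, T, T, T]
r8 m[φ0→cld] = [T, T, T, T]
r8 m[φ0→ice] = [F, F, T, T]
r8 m[φ1→cld] = [T, F, F, F]
r8 m[φ1→fog] = [T, T, T, T]
r8 m[φ2→wet] = [T, F, F, F]
r8 m[φ2→fog] = [T, T, T, T]
r8 m[φ3→ice] = [T, T, T, T]
r8 m[φ3→wind] = [T, T, T, T]
r8 m[φ4→ice] = [T, T, T, T]
r8 m[φ4→slip] = [T, F, F, F]
r8 m[φ5→fog] = [T, F, F, F]
r8 m[cld→φ0] = [T, F, F, F]
r8 m[cld→φ1] = [T, T, T, T]
r8 m[ice→φ0] = [T, T, T, T]
r8 m[ice→φ3] = [F, F, T, T]
r8 m[ice→φ4] = [F, F, T, T]
r8 m[wet→φ2] = [T, T, T, T]
r8 m[fog→φ1] = [T, F, F, F]
r8 m[fog→φ2] = [T, F, F, F]
r8 m[fog→φ5] = [T, T, T, T]
r8 m[slip→φ4] = [T, T, T, T]
r8 m[wind→φ3] = [T, T, T, T]
fixed point reached at round 8
b[slip] = ⊗ incoming = [T, F, F, F]

b[slip] = [T, F, F, F]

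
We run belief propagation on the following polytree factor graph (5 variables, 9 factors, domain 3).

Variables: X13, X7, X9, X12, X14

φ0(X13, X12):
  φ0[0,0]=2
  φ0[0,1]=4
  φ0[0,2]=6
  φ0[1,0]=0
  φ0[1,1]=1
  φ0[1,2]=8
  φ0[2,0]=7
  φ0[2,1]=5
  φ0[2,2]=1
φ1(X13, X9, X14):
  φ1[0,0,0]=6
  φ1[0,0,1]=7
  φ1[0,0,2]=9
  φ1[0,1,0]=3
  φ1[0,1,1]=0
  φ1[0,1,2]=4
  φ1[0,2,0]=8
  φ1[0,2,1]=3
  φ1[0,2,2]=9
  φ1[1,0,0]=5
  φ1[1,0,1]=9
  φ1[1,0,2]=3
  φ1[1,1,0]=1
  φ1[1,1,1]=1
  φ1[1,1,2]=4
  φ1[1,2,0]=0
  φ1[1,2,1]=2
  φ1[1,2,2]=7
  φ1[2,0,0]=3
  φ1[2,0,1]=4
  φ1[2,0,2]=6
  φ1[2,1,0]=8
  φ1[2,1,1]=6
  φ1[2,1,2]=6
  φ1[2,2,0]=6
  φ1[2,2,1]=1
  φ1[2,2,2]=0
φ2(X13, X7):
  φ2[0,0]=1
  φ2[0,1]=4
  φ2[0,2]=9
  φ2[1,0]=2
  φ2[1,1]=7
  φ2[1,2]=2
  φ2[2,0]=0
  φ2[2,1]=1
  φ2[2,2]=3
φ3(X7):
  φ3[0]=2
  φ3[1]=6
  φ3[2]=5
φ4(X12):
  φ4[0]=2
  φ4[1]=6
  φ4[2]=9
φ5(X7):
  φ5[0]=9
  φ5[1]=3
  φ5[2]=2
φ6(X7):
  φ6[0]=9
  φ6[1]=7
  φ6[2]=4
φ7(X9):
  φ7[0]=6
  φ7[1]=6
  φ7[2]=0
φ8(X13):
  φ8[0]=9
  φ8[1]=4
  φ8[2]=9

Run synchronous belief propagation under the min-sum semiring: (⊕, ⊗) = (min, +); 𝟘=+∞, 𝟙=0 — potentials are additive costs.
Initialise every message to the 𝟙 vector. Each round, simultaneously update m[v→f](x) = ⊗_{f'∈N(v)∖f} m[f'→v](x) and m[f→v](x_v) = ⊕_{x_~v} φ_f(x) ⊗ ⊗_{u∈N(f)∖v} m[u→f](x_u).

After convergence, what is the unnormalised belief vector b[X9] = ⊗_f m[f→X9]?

b[X9] = [28, 26, 19]

init: all messages = 𝟙 over 3 values
r1 m[φ0→X13] = [2, 0, 1]
r1 m[φ0→X12] = [0, 1, 1]
r1 m[φ1→X13] = [0, 0, 0]
r1 m[φ1→X9] = [3, 0, 0]
r1 m[φ1→X14] = [0, 0, 0]
r1 m[φ2→X13] = [1, 2, 0]
r1 m[φ2→X7] = [0, 1, 2]
r1 m[φ3→X7] = [2, 6, 5]
r1 m[φ4→X12] = [2, 6, 9]
r1 m[φ5→X7] = [9, 3, 2]
r1 m[φ6→X7] = [9, 7, 4]
r1 m[φ7→X9] = [6, 6, 0]
r1 m[φ8→X13] = [9, 4, 9]
r1 m[X13→φ0] = [0, 0, 0]
r1 m[X13→φ1] = [0, 0, 0]
r1 m[X13→φ2] = [0, 0, 0]
r1 m[X13→φ8] = [0, 0, 0]
r1 m[X7→φ2] = [0, 0, 0]
r1 m[X7→φ3] = [0, 0, 0]
r1 m[X7→φ5] = [0, 0, 0]
r1 m[X7→φ6] = [0, 0, 0]
r1 m[X9→φ1] = [0, 0, 0]
r1 m[X9→φ7] = [0, 0, 0]
r1 m[X12→φ0] = [0, 0, 0]
r1 m[X12→φ4] = [0, 0, 0]
r1 m[X14→φ1] = [0, 0, 0]
r2 m[φ0→X13] = [2, 0, 1]
r2 m[φ0→X12] = [0, 1, 1]
r2 m[φ1→X13] = [0, 0, 0]
r2 m[φ1→X9] = [3, 0, 0]
r2 m[φ1→X14] = [0, 0, 0]
r2 m[φ2→X13] = [1, 2, 0]
r2 m[φ2→X7] = [0, 1, 2]
r2 m[φ3→X7] = [2, 6, 5]
r2 m[φ4→X12] = [2, 6, 9]
r2 m[φ5→X7] = [9, 3, 2]
r2 m[φ6→X7] = [9, 7, 4]
r2 m[φ7→X9] = [6, 6, 0]
r2 m[φ8→X13] = [9, 4, 9]
r2 m[X13→φ0] = [10, 6, 9]
r2 m[X13→φ1] = [12, 6, 10]
r2 m[X13→φ2] = [11, 4, 10]
r2 m[X13→φ8] = [3, 2, 1]
r2 m[X7→φ2] = [20, 16, 11]
r2 m[X7→φ3] = [18, 11, 8]
r2 m[X7→φ5] = [11, 14, 11]
r2 m[X7→φ6] = [11, 10, 9]
r2 m[X9→φ1] = [6, 6, 0]
r2 m[X9→φ7] = [3, 0, 0]
r2 m[X12→φ0] = [2, 6, 9]
r2 m[X12→φ4] = [0, 1, 1]
r2 m[X14→φ1] = [0, 0, 0]
r3 m[φ0→X13] = [4, 2, 9]
r3 m[φ0→X12] = [6, 7, 10]
r3 m[φ1→X13] = [3, 0, 0]
r3 m[φ1→X9] = [9, 7, 6]
r3 m[φ1→X14] = [6, 8, 10]
r3 m[φ2→X13] = [20, 13, 14]
r3 m[φ2→X7] = [6, 11, 6]
r3 m[φ3→X7] = [2, 6, 5]
r3 m[φ4→X12] = [2, 6, 9]
r3 m[φ5→X7] = [9, 3, 2]
r3 m[φ6→X7] = [9, 7, 4]
r3 m[φ7→X9] = [6, 6, 0]
r3 m[φ8→X13] = [9, 4, 9]
r3 m[X13→φ0] = [10, 6, 9]
r3 m[X13→φ1] = [12, 6, 10]
r3 m[X13→φ2] = [11, 4, 10]
r3 m[X13→φ8] = [3, 2, 1]
r3 m[X7→φ2] = [20, 16, 11]
r3 m[X7→φ3] = [18, 11, 8]
r3 m[X7→φ5] = [11, 14, 11]
r3 m[X7→φ6] = [11, 10, 9]
r3 m[X9→φ1] = [6, 6, 0]
r3 m[X9→φ7] = [3, 0, 0]
r3 m[X12→φ0] = [2, 6, 9]
r3 m[X12→φ4] = [0, 1, 1]
r3 m[X14→φ1] = [0, 0, 0]
r4 m[φ0→X13] = [4, 2, 9]
r4 m[φ0→X12] = [6, 7, 10]
r4 m[φ1→X13] = [3, 0, 0]
r4 m[φ1→X9] = [9, 7, 6]
r4 m[φ1→X14] = [6, 8, 10]
r4 m[φ2→X13] = [20, 13, 14]
r4 m[φ2→X7] = [6, 11, 6]
r4 m[φ3→X7] = [2, 6, 5]
r4 m[φ4→X12] = [2, 6, 9]
r4 m[φ5→X7] = [9, 3, 2]
r4 m[φ6→X7] = [9, 7, 4]
r4 m[φ7→X9] = [6, 6, 0]
r4 m[φ8→X13] = [9, 4, 9]
r4 m[X13→φ0] = [32, 17, 23]
r4 m[X13→φ1] = [33, 19, 32]
r4 m[X13→φ2] = [16, 6, 18]
r4 m[X13→φ8] = [27, 15, 23]
r4 m[X7→φ2] = [20, 16, 11]
r4 m[X7→φ3] = [24, 21, 12]
r4 m[X7→φ5] = [17, 24, 15]
r4 m[X7→φ6] = [17, 20, 13]
r4 m[X9→φ1] = [6, 6, 0]
r4 m[X9→φ7] = [9, 7, 6]
r4 m[X12→φ0] = [2, 6, 9]
r4 m[X12→φ4] = [6, 7, 10]
r4 m[X14→φ1] = [0, 0, 0]
r5 m[φ0→X13] = [4, 2, 9]
r5 m[φ0→X12] = [17, 18, 24]
r5 m[φ1→X13] = [3, 0, 0]
r5 m[φ1→X9] = [22, 20, 19]
r5 m[φ1→X14] = [19, 21, 26]
r5 m[φ2→X13] = [20, 13, 14]
r5 m[φ2→X7] = [8, 13, 8]
r5 m[φ3→X7] = [2, 6, 5]
r5 m[φ4→X12] = [2, 6, 9]
r5 m[φ5→X7] = [9, 3, 2]
r5 m[φ6→X7] = [9, 7, 4]
r5 m[φ7→X9] = [6, 6, 0]
r5 m[φ8→X13] = [9, 4, 9]
r5 m[X13→φ0] = [32, 17, 23]
r5 m[X13→φ1] = [33, 19, 32]
r5 m[X13→φ2] = [16, 6, 18]
r5 m[X13→φ8] = [27, 15, 23]
r5 m[X7→φ2] = [20, 16, 11]
r5 m[X7→φ3] = [24, 21, 12]
r5 m[X7→φ5] = [17, 24, 15]
r5 m[X7→φ6] = [17, 20, 13]
r5 m[X9→φ1] = [6, 6, 0]
r5 m[X9→φ7] = [9, 7, 6]
r5 m[X12→φ0] = [2, 6, 9]
r5 m[X12→φ4] = [6, 7, 10]
r5 m[X14→φ1] = [0, 0, 0]
r6 m[φ0→X13] = [4, 2, 9]
r6 m[φ0→X12] = [17, 18, 24]
r6 m[φ1→X13] = [3, 0, 0]
r6 m[φ1→X9] = [22, 20, 19]
r6 m[φ1→X14] = [19, 21, 26]
r6 m[φ2→X13] = [20, 13, 14]
r6 m[φ2→X7] = [8, 13, 8]
r6 m[φ3→X7] = [2, 6, 5]
r6 m[φ4→X12] = [2, 6, 9]
r6 m[φ5→X7] = [9, 3, 2]
r6 m[φ6→X7] = [9, 7, 4]
r6 m[φ7→X9] = [6, 6, 0]
r6 m[φ8→X13] = [9, 4, 9]
r6 m[X13→φ0] = [32, 17, 23]
r6 m[X13→φ1] = [33, 19, 32]
r6 m[X13→φ2] = [16, 6, 18]
r6 m[X13→φ8] = [27, 15, 23]
r6 m[X7→φ2] = [20, 16, 11]
r6 m[X7→φ3] = [26, 23, 14]
r6 m[X7→φ5] = [19, 26, 17]
r6 m[X7→φ6] = [19, 22, 15]
r6 m[X9→φ1] = [6, 6, 0]
r6 m[X9→φ7] = [22, 20, 19]
r6 m[X12→φ0] = [2, 6, 9]
r6 m[X12→φ4] = [17, 18, 24]
r6 m[X14→φ1] = [0, 0, 0]
r7 m[φ0→X13] = [4, 2, 9]
r7 m[φ0→X12] = [17, 18, 24]
r7 m[φ1→X13] = [3, 0, 0]
r7 m[φ1→X9] = [22, 20, 19]
r7 m[φ1→X14] = [19, 21, 26]
r7 m[φ2→X13] = [20, 13, 14]
r7 m[φ2→X7] = [8, 13, 8]
r7 m[φ3→X7] = [2, 6, 5]
r7 m[φ4→X12] = [2, 6, 9]
r7 m[φ5→X7] = [9, 3, 2]
r7 m[φ6→X7] = [9, 7, 4]
r7 m[φ7→X9] = [6, 6, 0]
r7 m[φ8→X13] = [9, 4, 9]
r7 m[X13→φ0] = [32, 17, 23]
r7 m[X13→φ1] = [33, 19, 32]
r7 m[X13→φ2] = [16, 6, 18]
r7 m[X13→φ8] = [27, 15, 23]
r7 m[X7→φ2] = [20, 16, 11]
r7 m[X7→φ3] = [26, 23, 14]
r7 m[X7→φ5] = [19, 26, 17]
r7 m[X7→φ6] = [19, 22, 15]
r7 m[X9→φ1] = [6, 6, 0]
r7 m[X9→φ7] = [22, 20, 19]
r7 m[X12→φ0] = [2, 6, 9]
r7 m[X12→φ4] = [17, 18, 24]
r7 m[X14→φ1] = [0, 0, 0]
fixed point reached at round 7
b[X9] = ⊗ incoming = [28, 26, 19]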